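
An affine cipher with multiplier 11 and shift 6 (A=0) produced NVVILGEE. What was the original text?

DZZMRAOO

The inverse of 11 mod 26 is 19, since 11·19=209≡1. Apply D(y)=19·(y−6) mod 26:
N(13): 19·(13−6)=133≡3 → D
V(21): 19·(21−6)=285≡25 → Z
V(21): 19·(21−6)=285≡25 → Z
I(8): 19·(8−6)=38≡12 → M
L(11): 19·(11−6)=95≡17 → R
G(6): 19·(6−6)=0 → A
E(4): 19·(4−6)=-38≡14 → O
E(4): 19·(4−6)=-38≡14 → O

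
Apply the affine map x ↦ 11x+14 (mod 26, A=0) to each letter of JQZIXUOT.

J(9): 11·9+14=113≡9 → J
Q(16): 11·16+14=190≡8 → I
Z(25): 11·25+14=289≡3 → D
I(8): 11·8+14=102≡24 → Y
X(23): 11·23+14=267≡7 → H
U(20): 11·20+14=234≡0 → A
O(14): 11·14+14=168≡12 → M
T(19): 11·19+14=223≡15 → P

JIDYHAMP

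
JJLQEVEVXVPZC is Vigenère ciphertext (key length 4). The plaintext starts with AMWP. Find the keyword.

JXPB

Subtract each crib letter from the matching ciphertext letter (mod 26):
J(9)−A(0)=9 → J
J(9)−M(12)=-3≡23 → X
L(11)−W(22)=-11≡15 → P
Q(16)−P(15)=1 → B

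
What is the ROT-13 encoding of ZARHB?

Z(25): 25+13=38≡12 → M
A(0): 0+13=13 → N
R(17): 17+13=30≡4 → E
H(7): 7+13=20 → U
B(1): 1+13=14 → O

MNEUO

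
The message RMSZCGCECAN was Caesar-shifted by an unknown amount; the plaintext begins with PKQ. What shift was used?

2

From the crib: R(17)−P(15)=2, so the shift is 2.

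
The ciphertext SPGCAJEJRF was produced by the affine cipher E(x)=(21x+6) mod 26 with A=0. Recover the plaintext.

The inverse of 21 mod 26 is 5, since 21·5=105≡1. Apply D(y)=5·(y−6) mod 26:
S(18): 5·(18−6)=60≡8 → I
P(15): 5·(15−6)=45≡19 → T
G(6): 5·(6−6)=0 → A
C(2): 5·(2−6)=-20≡6 → G
A(0): 5·(0−6)=-30≡22 → W
J(9): 5·(9−6)=15 → P
E(4): 5·(4−6)=-10≡16 → Q
J(9): 5·(9−6)=15 → P
R(17): 5·(17−6)=55≡3 → D
F(5): 5·(5−6)=-5≡21 → V

ITAGWPQPDV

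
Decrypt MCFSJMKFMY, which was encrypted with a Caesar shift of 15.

M(12): 12−15=-3≡23 → X
C(2): 2−15=-13≡13 → N
F(5): 5−15=-10≡16 → Q
S(18): 18−15=3 → D
J(9): 9−15=-6≡20 → U
M(12): 12−15=-3≡23 → X
K(10): 10−15=-5≡21 → V
F(5): 5−15=-10≡16 → Q
M(12): 12−15=-3≡23 → X
Y(24): 24−15=9 → J

XNQDUXVQXJ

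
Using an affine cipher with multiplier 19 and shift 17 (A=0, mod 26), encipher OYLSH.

XFSVU

O(14): 19·14+17=283≡23 → X
Y(24): 19·24+17=473≡5 → F
L(11): 19·11+17=226≡18 → S
S(18): 19·18+17=359≡21 → V
H(7): 19·7+17=150≡20 → U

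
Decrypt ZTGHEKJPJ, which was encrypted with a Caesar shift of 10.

Z(25): 25−10=15 → P
T(19): 19−10=9 → J
G(6): 6−10=-4≡22 → W
H(7): 7−10=-3≡23 → X
E(4): 4−10=-6≡20 → U
K(10): 10−10=0 → A
J(9): 9−10=-1≡25 → Z
P(15): 15−10=5 → F
J(9): 9−10=-1≡25 → Z

PJWXUAZFZ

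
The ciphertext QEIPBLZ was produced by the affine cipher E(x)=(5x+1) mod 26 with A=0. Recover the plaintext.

The inverse of 5 mod 26 is 21, since 5·21=105≡1. Apply D(y)=21·(y−1) mod 26:
Q(16): 21·(16−1)=315≡3 → D
E(4): 21·(4−1)=63≡11 → L
I(8): 21·(8−1)=147≡17 → R
P(15): 21·(15−1)=294≡8 → I
B(1): 21·(1−1)=0 → A
L(11): 21·(11−1)=210≡2 → C
Z(25): 21·(25−1)=504≡10 → K

DLRIACK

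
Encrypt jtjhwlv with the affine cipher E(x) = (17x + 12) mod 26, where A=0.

jxjbwrf

j(9): 17·9+12=165≡9 → j
t(19): 17·19+12=335≡23 → x
j(9): 17·9+12=165≡9 → j
h(7): 17·7+12=131≡1 → b
w(22): 17·22+12=386≡22 → w
l(11): 17·11+12=199≡17 → r
v(21): 17·21+12=369≡5 → f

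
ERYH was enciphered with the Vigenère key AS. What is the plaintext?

Repeat the key across the ciphertext: ASAS
E(4)−A(0): 4 → E
R(17)−S(18): -1≡25 → Z
Y(24)−A(0): 24 → Y
H(7)−S(18): -11≡15 → P

EZYP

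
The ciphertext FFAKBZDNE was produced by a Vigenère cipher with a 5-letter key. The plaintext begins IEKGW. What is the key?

Subtract each crib letter from the matching ciphertext letter (mod 26):
F(5)−I(8)=-3≡23 → X
F(5)−E(4)=1 → B
A(0)−K(10)=-10≡16 → Q
K(10)−G(6)=4 → E
B(1)−W(22)=-21≡5 → F

XBQEF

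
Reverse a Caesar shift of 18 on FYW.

NGE

F(5): 5−18=-13≡13 → N
Y(24): 24−18=6 → G
W(22): 22−18=4 → E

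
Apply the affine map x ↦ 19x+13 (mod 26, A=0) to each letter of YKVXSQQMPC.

BVWIRFFHMZ

Y(24): 19·24+13=469≡1 → B
K(10): 19·10+13=203≡21 → V
V(21): 19·21+13=412≡22 → W
X(23): 19·23+13=450≡8 → I
S(18): 19·18+13=355≡17 → R
Q(16): 19·16+13=317≡5 → F
Q(16): 19·16+13=317≡5 → F
M(12): 19·12+13=241≡7 → H
P(15): 19·15+13=298≡12 → M
C(2): 19·2+13=51≡25 → Z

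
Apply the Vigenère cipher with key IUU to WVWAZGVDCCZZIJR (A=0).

EPQITADXWKTTQDL

Repeat the key across the message: IUUIUUIUUIUUIUU
W(22)+I(8): 30≡4 → E
V(21)+U(20): 41≡15 → P
W(22)+U(20): 42≡16 → Q
A(0)+I(8): 8 → I
Z(25)+U(20): 45≡19 → T
G(6)+U(20): 26≡0 → A
V(21)+I(8): 29≡3 → D
D(3)+U(20): 23 → X
C(2)+U(20): 22 → W
C(2)+I(8): 10 → K
Z(25)+U(20): 45≡19 → T
Z(25)+U(20): 45≡19 → T
I(8)+I(8): 16 → Q
J(9)+U(20): 29≡3 → D
R(17)+U(20): 37≡11 → L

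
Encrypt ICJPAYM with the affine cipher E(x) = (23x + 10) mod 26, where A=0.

MEJRKQA

I(8): 23·8+10=194≡12 → M
C(2): 23·2+10=56≡4 → E
J(9): 23·9+10=217≡9 → J
P(15): 23·15+10=355≡17 → R
A(0): 23·0+10=10 → K
Y(24): 23·24+10=562≡16 → Q
M(12): 23·12+10=286≡0 → A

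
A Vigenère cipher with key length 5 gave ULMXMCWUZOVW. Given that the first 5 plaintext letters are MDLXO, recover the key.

Subtract each crib letter from the matching ciphertext letter (mod 26):
U(20)−M(12)=8 → I
L(11)−D(3)=8 → I
M(12)−L(11)=1 → B
X(23)−X(23)=0 → A
M(12)−O(14)=-2≡24 → Y

IIBAY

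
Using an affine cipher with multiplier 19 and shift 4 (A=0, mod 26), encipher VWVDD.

V(21): 19·21+4=403≡13 → N
W(22): 19·22+4=422≡6 → G
V(21): 19·21+4=403≡13 → N
D(3): 19·3+4=61≡9 → J
D(3): 19·3+4=61≡9 → J

NGNJJ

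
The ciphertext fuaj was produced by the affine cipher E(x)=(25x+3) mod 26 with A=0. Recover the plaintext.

The inverse of 25 mod 26 is 25, since 25·25=625≡1. Apply D(y)=25·(y−3) mod 26:
f(5): 25·(5−3)=50≡24 → y
u(20): 25·(20−3)=425≡9 → j
a(0): 25·(0−3)=-75≡3 → d
j(9): 25·(9−3)=150≡20 → u

yjdu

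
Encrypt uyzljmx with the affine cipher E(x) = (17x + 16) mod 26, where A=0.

u(20): 17·20+16=356≡18 → s
y(24): 17·24+16=424≡8 → i
z(25): 17·25+16=441≡25 → z
l(11): 17·11+16=203≡21 → v
j(9): 17·9+16=169≡13 → n
m(12): 17·12+16=220≡12 → m
x(23): 17·23+16=407≡17 → r

sizvnmr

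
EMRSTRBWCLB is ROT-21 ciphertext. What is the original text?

JRWXYWGBHQG

E(4): 4−21=-17≡9 → J
M(12): 12−21=-9≡17 → R
R(17): 17−21=-4≡22 → W
S(18): 18−21=-3≡23 → X
T(19): 19−21=-2≡24 → Y
R(17): 17−21=-4≡22 → W
B(1): 1−21=-20≡6 → G
W(22): 22−21=1 → B
C(2): 2−21=-19≡7 → H
L(11): 11−21=-10≡16 → Q
B(1): 1−21=-20≡6 → G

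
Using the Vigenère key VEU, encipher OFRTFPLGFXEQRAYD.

Repeat the key across the message: VEUVEUVEUVEUVEUV
O(14)+V(21): 35≡9 → J
F(5)+E(4): 9 → J
R(17)+U(20): 37≡11 → L
T(19)+V(21): 40≡14 → O
F(5)+E(4): 9 → J
P(15)+U(20): 35≡9 → J
L(11)+V(21): 32≡6 → G
G(6)+E(4): 10 → K
F(5)+U(20): 25 → Z
X(23)+V(21): 44≡18 → S
E(4)+E(4): 8 → I
Q(16)+U(20): 36≡10 → K
R(17)+V(21): 38≡12 → M
A(0)+E(4): 4 → E
Y(24)+U(20): 44≡18 → S
D(3)+V(21): 24 → Y

JJLOJJGKZSIKMESY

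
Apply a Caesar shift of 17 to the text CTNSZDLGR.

TKEJQUCXI

C(2): 2+17=19 → T
T(19): 19+17=36≡10 → K
N(13): 13+17=30≡4 → E
S(18): 18+17=35≡9 → J
Z(25): 25+17=42≡16 → Q
D(3): 3+17=20 → U
L(11): 11+17=28≡2 → C
G(6): 6+17=23 → X
R(17): 17+17=34≡8 → I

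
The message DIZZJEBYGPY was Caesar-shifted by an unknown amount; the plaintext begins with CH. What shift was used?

1

From the crib: D(3)−C(2)=1, so the shift is 1.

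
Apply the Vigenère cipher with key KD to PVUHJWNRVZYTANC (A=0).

Repeat the key across the message: KDKDKDKDKDKDKDK
P(15)+K(10): 25 → Z
V(21)+D(3): 24 → Y
U(20)+K(10): 30≡4 → E
H(7)+D(3): 10 → K
J(9)+K(10): 19 → T
W(22)+D(3): 25 → Z
N(13)+K(10): 23 → X
R(17)+D(3): 20 → U
V(21)+K(10): 31≡5 → F
Z(25)+D(3): 28≡2 → C
Y(24)+K(10): 34≡8 → I
T(19)+D(3): 22 → W
A(0)+K(10): 10 → K
N(13)+D(3): 16 → Q
C(2)+K(10): 12 → M

ZYEKTZXUFCIWKQM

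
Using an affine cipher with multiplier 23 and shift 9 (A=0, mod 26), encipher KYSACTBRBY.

K(10): 23·10+9=239≡5 → F
Y(24): 23·24+9=561≡15 → P
S(18): 23·18+9=423≡7 → H
A(0): 23·0+9=9 → J
C(2): 23·2+9=55≡3 → D
T(19): 23·19+9=446≡4 → E
B(1): 23·1+9=32≡6 → G
R(17): 23·17+9=400≡10 → K
B(1): 23·1+9=32≡6 → G
Y(24): 23·24+9=561≡15 → P

FPHJDEGKGP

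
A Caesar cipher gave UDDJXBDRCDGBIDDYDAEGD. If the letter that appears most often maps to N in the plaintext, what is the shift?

16

The most frequent ciphertext letter is D (appears 8 times).
D is position 3; N is position 13.
Shift = -10≡16.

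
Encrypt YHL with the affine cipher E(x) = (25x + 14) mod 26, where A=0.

QHD

Y(24): 25·24+14=614≡16 → Q
H(7): 25·7+14=189≡7 → H
L(11): 25·11+14=289≡3 → D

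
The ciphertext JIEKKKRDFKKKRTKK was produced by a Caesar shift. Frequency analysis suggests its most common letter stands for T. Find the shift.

The most frequent ciphertext letter is K (appears 8 times).
K is position 10; T is position 19.
Shift = -9≡17.

17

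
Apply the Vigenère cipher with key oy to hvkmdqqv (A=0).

Repeat the key across the message: oyoyoyoy
h(7)+o(14): 21 → v
v(21)+y(24): 45≡19 → t
k(10)+o(14): 24 → y
m(12)+y(24): 36≡10 → k
d(3)+o(14): 17 → r
q(16)+y(24): 40≡14 → o
q(16)+o(14): 30≡4 → e
v(21)+y(24): 45≡19 → t

vtykroet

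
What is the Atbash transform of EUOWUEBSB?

E(4) → V(21)
U(20) → F(5)
O(14) → L(11)
W(22) → D(3)
U(20) → F(5)
E(4) → V(21)
B(1) → Y(24)
S(18) → H(7)
B(1) → Y(24)

VFLDFVYHY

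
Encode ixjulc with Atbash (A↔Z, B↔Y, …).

rcqfox

i(8) → r(17)
x(23) → c(2)
j(9) → q(16)
u(20) → f(5)
l(11) → o(14)
c(2) → x(23)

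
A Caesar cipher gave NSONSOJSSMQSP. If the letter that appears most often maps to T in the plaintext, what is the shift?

The most frequent ciphertext letter is S (appears 5 times).
S is position 18; T is position 19.
Shift = -1≡25.

25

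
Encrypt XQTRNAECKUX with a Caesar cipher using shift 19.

X(23): 23+19=42≡16 → Q
Q(16): 16+19=35≡9 → J
T(19): 19+19=38≡12 → M
R(17): 17+19=36≡10 → K
N(13): 13+19=32≡6 → G
A(0): 0+19=19 → T
E(4): 4+19=23 → X
C(2): 2+19=21 → V
K(10): 10+19=29≡3 → D
U(20): 20+19=39≡13 → N
X(23): 23+19=42≡16 → Q

QJMKGTXVDNQ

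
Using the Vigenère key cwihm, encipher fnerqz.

Repeat the key across the message: cwihmc
f(5)+c(2): 7 → h
n(13)+w(22): 35≡9 → j
e(4)+i(8): 12 → m
r(17)+h(7): 24 → y
q(16)+m(12): 28≡2 → c
z(25)+c(2): 27≡1 → b

hjmycb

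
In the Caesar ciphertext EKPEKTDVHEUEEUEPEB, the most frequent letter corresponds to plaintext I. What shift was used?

The most frequent ciphertext letter is E (appears 7 times).
E is position 4; I is position 8.
Shift = -4≡22.

22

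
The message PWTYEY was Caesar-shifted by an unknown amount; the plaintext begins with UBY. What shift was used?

21

From the crib: P(15)−U(20)=-5≡21, so the shift is 21.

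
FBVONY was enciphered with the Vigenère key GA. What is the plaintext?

ZBPOHY

Repeat the key across the ciphertext: GAGAGA
F(5)−G(6): -1≡25 → Z
B(1)−A(0): 1 → B
V(21)−G(6): 15 → P
O(14)−A(0): 14 → O
N(13)−G(6): 7 → H
Y(24)−A(0): 24 → Y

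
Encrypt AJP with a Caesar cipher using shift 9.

JSY

A(0): 0+9=9 → J
J(9): 9+9=18 → S
P(15): 15+9=24 → Y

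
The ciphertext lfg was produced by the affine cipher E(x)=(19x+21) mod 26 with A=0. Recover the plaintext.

The inverse of 19 mod 26 is 11, since 19·11=209≡1. Apply D(y)=11·(y−21) mod 26:
l(11): 11·(11−21)=-110≡20 → u
f(5): 11·(5−21)=-176≡6 → g
g(6): 11·(6−21)=-165≡17 → r

ugr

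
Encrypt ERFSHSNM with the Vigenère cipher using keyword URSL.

Repeat the key across the message: URSLURSL
E(4)+U(20): 24 → Y
R(17)+R(17): 34≡8 → I
F(5)+S(18): 23 → X
S(18)+L(11): 29≡3 → D
H(7)+U(20): 27≡1 → B
S(18)+R(17): 35≡9 → J
N(13)+S(18): 31≡5 → F
M(12)+L(11): 23 → X

YIXDBJFX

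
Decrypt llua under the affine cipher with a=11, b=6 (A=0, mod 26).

rrgq

The inverse of 11 mod 26 is 19, since 11·19=209≡1. Apply D(y)=19·(y−6) mod 26:
l(11): 19·(11−6)=95≡17 → r
l(11): 19·(11−6)=95≡17 → r
u(20): 19·(20−6)=266≡6 → g
a(0): 19·(0−6)=-114≡16 → q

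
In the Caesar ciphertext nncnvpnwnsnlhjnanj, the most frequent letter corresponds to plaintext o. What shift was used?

25

The most frequent ciphertext letter is n (appears 8 times).
n is position 13; o is position 14.
Shift = -1≡25.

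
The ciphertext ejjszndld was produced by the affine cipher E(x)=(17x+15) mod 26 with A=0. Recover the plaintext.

The inverse of 17 mod 26 is 23, since 17·23=391≡1. Apply D(y)=23·(y−15) mod 26:
e(4): 23·(4−15)=-253≡7 → h
j(9): 23·(9−15)=-138≡18 → s
j(9): 23·(9−15)=-138≡18 → s
s(18): 23·(18−15)=69≡17 → r
z(25): 23·(25−15)=230≡22 → w
n(13): 23·(13−15)=-46≡6 → g
d(3): 23·(3−15)=-276≡10 → k
l(11): 23·(11−15)=-92≡12 → m
d(3): 23·(3−15)=-276≡10 → k

hssrwgkmk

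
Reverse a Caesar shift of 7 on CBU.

VUN

C(2): 2−7=-5≡21 → V
B(1): 1−7=-6≡20 → U
U(20): 20−7=13 → N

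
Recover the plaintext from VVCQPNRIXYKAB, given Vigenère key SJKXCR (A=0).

DMSTNWZZNBIJJ

Repeat the key across the ciphertext: SJKXCRSJKXCRS
V(21)−S(18): 3 → D
V(21)−J(9): 12 → M
C(2)−K(10): -8≡18 → S
Q(16)−X(23): -7≡19 → T
P(15)−C(2): 13 → N
N(13)−R(17): -4≡22 → W
R(17)−S(18): -1≡25 → Z
I(8)−J(9): -1≡25 → Z
X(23)−K(10): 13 → N
Y(24)−X(23): 1 → B
K(10)−C(2): 8 → I
A(0)−R(17): -17≡9 → J
B(1)−S(18): -17≡9 → J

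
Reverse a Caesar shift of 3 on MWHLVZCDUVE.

M(12): 12−3=9 → J
W(22): 22−3=19 → T
H(7): 7−3=4 → E
L(11): 11−3=8 → I
V(21): 21−3=18 → S
Z(25): 25−3=22 → W
C(2): 2−3=-1≡25 → Z
D(3): 3−3=0 → A
U(20): 20−3=17 → R
V(21): 21−3=18 → S
E(4): 4−3=1 → B

JTEISWZARSB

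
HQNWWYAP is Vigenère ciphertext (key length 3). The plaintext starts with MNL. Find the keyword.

Subtract each crib letter from the matching ciphertext letter (mod 26):
H(7)−M(12)=-5≡21 → V
Q(16)−N(13)=3 → D
N(13)−L(11)=2 → C

VDC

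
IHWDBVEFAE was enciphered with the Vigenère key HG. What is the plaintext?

Repeat the key across the ciphertext: HGHGHGHGHG
I(8)−H(7): 1 → B
H(7)−G(6): 1 → B
W(22)−H(7): 15 → P
D(3)−G(6): -3≡23 → X
B(1)−H(7): -6≡20 → U
V(21)−G(6): 15 → P
E(4)−H(7): -3≡23 → X
F(5)−G(6): -1≡25 → Z
A(0)−H(7): -7≡19 → T
E(4)−G(6): -2≡24 → Y

BBPXUPXZTY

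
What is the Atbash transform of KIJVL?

PRQEO

K(10) → P(15)
I(8) → R(17)
J(9) → Q(16)
V(21) → E(4)
L(11) → O(14)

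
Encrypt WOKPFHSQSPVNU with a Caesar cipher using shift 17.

W(22): 22+17=39≡13 → N
O(14): 14+17=31≡5 → F
K(10): 10+17=27≡1 → B
P(15): 15+17=32≡6 → G
F(5): 5+17=22 → W
H(7): 7+17=24 → Y
S(18): 18+17=35≡9 → J
Q(16): 16+17=33≡7 → H
S(18): 18+17=35≡9 → J
P(15): 15+17=32≡6 → G
V(21): 21+17=38≡12 → M
N(13): 13+17=30≡4 → E
U(20): 20+17=37≡11 → L

NFBGWYJHJGMEL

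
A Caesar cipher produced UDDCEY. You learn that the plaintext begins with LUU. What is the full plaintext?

LUUTVP

From the crib: U(20)−L(11)=9, so the shift is 9.
Subtract 9 from each ciphertext letter:
U(20): 20−9=11 → L
D(3): 3−9=-6≡20 → U
D(3): 3−9=-6≡20 → U
C(2): 2−9=-7≡19 → T
E(4): 4−9=-5≡21 → V
Y(24): 24−9=15 → P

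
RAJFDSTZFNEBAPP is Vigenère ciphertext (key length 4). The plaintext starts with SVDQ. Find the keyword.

Subtract each crib letter from the matching ciphertext letter (mod 26):
R(17)−S(18)=-1≡25 → Z
A(0)−V(21)=-21≡5 → F
J(9)−D(3)=6 → G
F(5)−Q(16)=-11≡15 → P

ZFGP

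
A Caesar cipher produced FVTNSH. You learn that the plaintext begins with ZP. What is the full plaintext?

ZPNHMB

From the crib: F(5)−Z(25)=-20≡6, so the shift is 6.
Subtract 6 from each ciphertext letter:
F(5): 5−6=-1≡25 → Z
V(21): 21−6=15 → P
T(19): 19−6=13 → N
N(13): 13−6=7 → H
S(18): 18−6=12 → M
H(7): 7−6=1 → B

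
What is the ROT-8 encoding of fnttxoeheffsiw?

f(5): 5+8=13 → n
n(13): 13+8=21 → v
t(19): 19+8=27≡1 → b
t(19): 19+8=27≡1 → b
x(23): 23+8=31≡5 → f
o(14): 14+8=22 → w
e(4): 4+8=12 → m
h(7): 7+8=15 → p
e(4): 4+8=12 → m
f(5): 5+8=13 → n
f(5): 5+8=13 → n
s(18): 18+8=26≡0 → a
i(8): 8+8=16 → q
w(22): 22+8=30≡4 → e

nvbbfwmpmnnaqe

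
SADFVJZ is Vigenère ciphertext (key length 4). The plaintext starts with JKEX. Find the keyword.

JQZI

Subtract each crib letter from the matching ciphertext letter (mod 26):
S(18)−J(9)=9 → J
A(0)−K(10)=-10≡16 → Q
D(3)−E(4)=-1≡25 → Z
F(5)−X(23)=-18≡8 → I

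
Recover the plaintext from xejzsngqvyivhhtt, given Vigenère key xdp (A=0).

abucpyjngbfgkeew

Repeat the key across the ciphertext: xdpxdpxdpxdpxdpx
x(23)−x(23): 0 → a
e(4)−d(3): 1 → b
j(9)−p(15): -6≡20 → u
z(25)−x(23): 2 → c
s(18)−d(3): 15 → p
n(13)−p(15): -2≡24 → y
g(6)−x(23): -17≡9 → j
q(16)−d(3): 13 → n
v(21)−p(15): 6 → g
y(24)−x(23): 1 → b
i(8)−d(3): 5 → f
v(21)−p(15): 6 → g
h(7)−x(23): -16≡10 → k
h(7)−d(3): 4 → e
t(19)−p(15): 4 → e
t(19)−x(23): -4≡22 → w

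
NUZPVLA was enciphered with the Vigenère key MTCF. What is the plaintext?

BBXKJSY

Repeat the key across the ciphertext: MTCFMTC
N(13)−M(12): 1 → B
U(20)−T(19): 1 → B
Z(25)−C(2): 23 → X
P(15)−F(5): 10 → K
V(21)−M(12): 9 → J
L(11)−T(19): -8≡18 → S
A(0)−C(2): -2≡24 → Y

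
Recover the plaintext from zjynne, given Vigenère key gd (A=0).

tgskhb

Repeat the key across the ciphertext: gdgdgd
z(25)−g(6): 19 → t
j(9)−d(3): 6 → g
y(24)−g(6): 18 → s
n(13)−d(3): 10 → k
n(13)−g(6): 7 → h
e(4)−d(3): 1 → b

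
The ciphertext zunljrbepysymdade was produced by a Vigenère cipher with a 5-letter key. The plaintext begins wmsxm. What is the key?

Subtract each crib letter from the matching ciphertext letter (mod 26):
z(25)−w(22)=3 → d
u(20)−m(12)=8 → i
n(13)−s(18)=-5≡21 → v
l(11)−x(23)=-12≡14 → o
j(9)−m(12)=-3≡23 → x

divox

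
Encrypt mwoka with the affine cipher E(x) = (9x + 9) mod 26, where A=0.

m(12): 9·12+9=117≡13 → n
w(22): 9·22+9=207≡25 → z
o(14): 9·14+9=135≡5 → f
k(10): 9·10+9=99≡21 → v
a(0): 9·0+9=9 → j

nzfvj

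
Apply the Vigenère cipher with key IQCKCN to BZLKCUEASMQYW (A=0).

JPNUEHMQUWSLE

Repeat the key across the message: IQCKCNIQCKCNI
B(1)+I(8): 9 → J
Z(25)+Q(16): 41≡15 → P
L(11)+C(2): 13 → N
K(10)+K(10): 20 → U
C(2)+C(2): 4 → E
U(20)+N(13): 33≡7 → H
E(4)+I(8): 12 → M
A(0)+Q(16): 16 → Q
S(18)+C(2): 20 → U
M(12)+K(10): 22 → W
Q(16)+C(2): 18 → S
Y(24)+N(13): 37≡11 → L
W(22)+I(8): 30≡4 → E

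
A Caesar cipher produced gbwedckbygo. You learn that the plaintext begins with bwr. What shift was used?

5

From the crib: g(6)−b(1)=5, so the shift is 5.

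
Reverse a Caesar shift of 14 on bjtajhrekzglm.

nvfmvtdqwlsxy

b(1): 1−14=-13≡13 → n
j(9): 9−14=-5≡21 → v
t(19): 19−14=5 → f
a(0): 0−14=-14≡12 → m
j(9): 9−14=-5≡21 → v
h(7): 7−14=-7≡19 → t
r(17): 17−14=3 → d
e(4): 4−14=-10≡16 → q
k(10): 10−14=-4≡22 → w
z(25): 25−14=11 → l
g(6): 6−14=-8≡18 → s
l(11): 11−14=-3≡23 → x
m(12): 12−14=-2≡24 → y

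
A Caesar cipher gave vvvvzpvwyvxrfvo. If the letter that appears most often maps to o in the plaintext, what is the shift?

7

The most frequent ciphertext letter is v (appears 7 times).
v is position 21; o is position 14.
Shift = 7.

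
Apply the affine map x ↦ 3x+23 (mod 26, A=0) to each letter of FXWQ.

F(5): 3·5+23=38≡12 → M
X(23): 3·23+23=92≡14 → O
W(22): 3·22+23=89≡11 → L
Q(16): 3·16+23=71≡19 → T

MOLT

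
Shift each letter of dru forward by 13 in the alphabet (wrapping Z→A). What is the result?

d(3): 3+13=16 → q
r(17): 17+13=30≡4 → e
u(20): 20+13=33≡7 → h

qeh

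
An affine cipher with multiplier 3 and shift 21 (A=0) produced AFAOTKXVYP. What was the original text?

The inverse of 3 mod 26 is 9, since 3·9=27≡1. Apply D(y)=9·(y−21) mod 26:
A(0): 9·(0−21)=-189≡19 → T
F(5): 9·(5−21)=-144≡12 → M
A(0): 9·(0−21)=-189≡19 → T
O(14): 9·(14−21)=-63≡15 → P
T(19): 9·(19−21)=-18≡8 → I
K(10): 9·(10−21)=-99≡5 → F
X(23): 9·(23−21)=18 → S
V(21): 9·(21−21)=0 → A
Y(24): 9·(24−21)=27≡1 → B
P(15): 9·(15−21)=-54≡24 → Y

TMTPIFSABY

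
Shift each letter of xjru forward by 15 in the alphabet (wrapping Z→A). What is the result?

x(23): 23+15=38≡12 → m
j(9): 9+15=24 → y
r(17): 17+15=32≡6 → g
u(20): 20+15=35≡9 → j

mygj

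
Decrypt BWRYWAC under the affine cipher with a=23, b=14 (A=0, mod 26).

The inverse of 23 mod 26 is 17, since 23·17=391≡1. Apply D(y)=17·(y−14) mod 26:
B(1): 17·(1−14)=-221≡13 → N
W(22): 17·(22−14)=136≡6 → G
R(17): 17·(17−14)=51≡25 → Z
Y(24): 17·(24−14)=170≡14 → O
W(22): 17·(22−14)=136≡6 → G
A(0): 17·(0−14)=-238≡22 → W
C(2): 17·(2−14)=-204≡4 → E

NGZOGWE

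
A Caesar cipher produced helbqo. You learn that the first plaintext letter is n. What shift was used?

From the crib: h(7)−n(13)=-6≡20, so the shift is 20.

20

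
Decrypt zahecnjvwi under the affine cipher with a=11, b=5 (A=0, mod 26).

qjmhvwyslf

The inverse of 11 mod 26 is 19, since 11·19=209≡1. Apply D(y)=19·(y−5) mod 26:
z(25): 19·(25−5)=380≡16 → q
a(0): 19·(0−5)=-95≡9 → j
h(7): 19·(7−5)=38≡12 → m
e(4): 19·(4−5)=-19≡7 → h
c(2): 19·(2−5)=-57≡21 → v
n(13): 19·(13−5)=152≡22 → w
j(9): 19·(9−5)=76≡24 → y
v(21): 19·(21−5)=304≡18 → s
w(22): 19·(22−5)=323≡11 → l
i(8): 19·(8−5)=57≡5 → f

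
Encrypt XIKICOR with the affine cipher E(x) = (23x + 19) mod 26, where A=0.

X(23): 23·23+19=548≡2 → C
I(8): 23·8+19=203≡21 → V
K(10): 23·10+19=249≡15 → P
I(8): 23·8+19=203≡21 → V
C(2): 23·2+19=65≡13 → N
O(14): 23·14+19=341≡3 → D
R(17): 23·17+19=410≡20 → U

CVPVNDU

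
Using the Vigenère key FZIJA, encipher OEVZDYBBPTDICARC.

Repeat the key across the message: FZIJAFZIJAFZIJAF
O(14)+F(5): 19 → T
E(4)+Z(25): 29≡3 → D
V(21)+I(8): 29≡3 → D
Z(25)+J(9): 34≡8 → I
D(3)+A(0): 3 → D
Y(24)+F(5): 29≡3 → D
B(1)+Z(25): 26≡0 → A
B(1)+I(8): 9 → J
P(15)+J(9): 24 → Y
T(19)+A(0): 19 → T
D(3)+F(5): 8 → I
I(8)+Z(25): 33≡7 → H
C(2)+I(8): 10 → K
A(0)+J(9): 9 → J
R(17)+A(0): 17 → R
C(2)+F(5): 7 → H

TDDIDDAJYTIHKJRH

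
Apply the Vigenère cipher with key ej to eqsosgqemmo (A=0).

izwxwpunqvs

Repeat the key across the message: ejejejejeje
e(4)+e(4): 8 → i
q(16)+j(9): 25 → z
s(18)+e(4): 22 → w
o(14)+j(9): 23 → x
s(18)+e(4): 22 → w
g(6)+j(9): 15 → p
q(16)+e(4): 20 → u
e(4)+j(9): 13 → n
m(12)+e(4): 16 → q
m(12)+j(9): 21 → v
o(14)+e(4): 18 → s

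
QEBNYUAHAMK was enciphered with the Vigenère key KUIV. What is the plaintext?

GKTSOASMQSC

Repeat the key across the ciphertext: KUIVKUIVKUI
Q(16)−K(10): 6 → G
E(4)−U(20): -16≡10 → K
B(1)−I(8): -7≡19 → T
N(13)−V(21): -8≡18 → S
Y(24)−K(10): 14 → O
U(20)−U(20): 0 → A
A(0)−I(8): -8≡18 → S
H(7)−V(21): -14≡12 → M
A(0)−K(10): -10≡16 → Q
M(12)−U(20): -8≡18 → S
K(10)−I(8): 2 → C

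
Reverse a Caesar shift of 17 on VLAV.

EUJE

V(21): 21−17=4 → E
L(11): 11−17=-6≡20 → U
A(0): 0−17=-17≡9 → J
V(21): 21−17=4 → E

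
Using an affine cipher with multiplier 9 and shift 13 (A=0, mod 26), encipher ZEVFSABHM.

EXUGTNWYR

Z(25): 9·25+13=238≡4 → E
E(4): 9·4+13=49≡23 → X
V(21): 9·21+13=202≡20 → U
F(5): 9·5+13=58≡6 → G
S(18): 9·18+13=175≡19 → T
A(0): 9·0+13=13 → N
B(1): 9·1+13=22 → W
H(7): 9·7+13=76≡24 → Y
M(12): 9·12+13=121≡17 → R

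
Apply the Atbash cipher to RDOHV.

IWLSE

R(17) → I(8)
D(3) → W(22)
O(14) → L(11)
H(7) → S(18)
V(21) → E(4)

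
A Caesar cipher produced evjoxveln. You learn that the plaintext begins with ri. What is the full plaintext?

riwbkirya

From the crib: e(4)−r(17)=-13≡13, so the shift is 13.
Subtract 13 from each ciphertext letter:
e(4): 4−13=-9≡17 → r
v(21): 21−13=8 → i
j(9): 9−13=-4≡22 → w
o(14): 14−13=1 → b
x(23): 23−13=10 → k
v(21): 21−13=8 → i
e(4): 4−13=-9≡17 → r
l(11): 11−13=-2≡24 → y
n(13): 13−13=0 → a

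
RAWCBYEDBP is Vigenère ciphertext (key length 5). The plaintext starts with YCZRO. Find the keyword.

Subtract each crib letter from the matching ciphertext letter (mod 26):
R(17)−Y(24)=-7≡19 → T
A(0)−C(2)=-2≡24 → Y
W(22)−Z(25)=-3≡23 → X
C(2)−R(17)=-15≡11 → L
B(1)−O(14)=-13≡13 → N

TYXLN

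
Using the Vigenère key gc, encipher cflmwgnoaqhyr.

Repeat the key across the message: gcgcgcgcgcgcg
c(2)+g(6): 8 → i
f(5)+c(2): 7 → h
l(11)+g(6): 17 → r
m(12)+c(2): 14 → o
w(22)+g(6): 28≡2 → c
g(6)+c(2): 8 → i
n(13)+g(6): 19 → t
o(14)+c(2): 16 → q
a(0)+g(6): 6 → g
q(16)+c(2): 18 → s
h(7)+g(6): 13 → n
y(24)+c(2): 26≡0 → a
r(17)+g(6): 23 → x

ihrocitqgsnax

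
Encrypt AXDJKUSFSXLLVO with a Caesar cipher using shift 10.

KHNTUECPCHVVFY

A(0): 0+10=10 → K
X(23): 23+10=33≡7 → H
D(3): 3+10=13 → N
J(9): 9+10=19 → T
K(10): 10+10=20 → U
U(20): 20+10=30≡4 → E
S(18): 18+10=28≡2 → C
F(5): 5+10=15 → P
S(18): 18+10=28≡2 → C
X(23): 23+10=33≡7 → H
L(11): 11+10=21 → V
L(11): 11+10=21 → V
V(21): 21+10=31≡5 → F
O(14): 14+10=24 → Y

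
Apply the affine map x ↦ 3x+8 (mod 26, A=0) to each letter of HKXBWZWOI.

DMZLWFWYG

H(7): 3·7+8=29≡3 → D
K(10): 3·10+8=38≡12 → M
X(23): 3·23+8=77≡25 → Z
B(1): 3·1+8=11 → L
W(22): 3·22+8=74≡22 → W
Z(25): 3·25+8=83≡5 → F
W(22): 3·22+8=74≡22 → W
O(14): 3·14+8=50≡24 → Y
I(8): 3·8+8=32≡6 → G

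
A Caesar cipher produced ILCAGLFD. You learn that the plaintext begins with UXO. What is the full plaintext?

UXOMSXRP

From the crib: I(8)−U(20)=-12≡14, so the shift is 14.
Subtract 14 from each ciphertext letter:
I(8): 8−14=-6≡20 → U
L(11): 11−14=-3≡23 → X
C(2): 2−14=-12≡14 → O
A(0): 0−14=-14≡12 → M
G(6): 6−14=-8≡18 → S
L(11): 11−14=-3≡23 → X
F(5): 5−14=-9≡17 → R
D(3): 3−14=-11≡15 → P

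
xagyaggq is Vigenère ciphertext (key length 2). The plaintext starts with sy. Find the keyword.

Subtract each crib letter from the matching ciphertext letter (mod 26):
x(23)−s(18)=5 → f
a(0)−y(24)=-24≡2 → c

fc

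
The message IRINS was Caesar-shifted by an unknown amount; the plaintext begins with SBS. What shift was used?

From the crib: I(8)−S(18)=-10≡16, so the shift is 16.

16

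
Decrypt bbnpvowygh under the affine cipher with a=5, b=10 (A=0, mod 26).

ttlbxgsiup

The inverse of 5 mod 26 is 21, since 5·21=105≡1. Apply D(y)=21·(y−10) mod 26:
b(1): 21·(1−10)=-189≡19 → t
b(1): 21·(1−10)=-189≡19 → t
n(13): 21·(13−10)=63≡11 → l
p(15): 21·(15−10)=105≡1 → b
v(21): 21·(21−10)=231≡23 → x
o(14): 21·(14−10)=84≡6 → g
w(22): 21·(22−10)=252≡18 → s
y(24): 21·(24−10)=294≡8 → i
g(6): 21·(6−10)=-84≡20 → u
h(7): 21·(7−10)=-63≡15 → p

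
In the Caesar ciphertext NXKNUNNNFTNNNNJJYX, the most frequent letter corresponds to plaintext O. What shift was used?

25

The most frequent ciphertext letter is N (appears 9 times).
N is position 13; O is position 14.
Shift = -1≡25.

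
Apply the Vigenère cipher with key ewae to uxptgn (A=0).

Repeat the key across the message: ewaeew
u(20)+e(4): 24 → y
x(23)+w(22): 45≡19 → t
p(15)+a(0): 15 → p
t(19)+e(4): 23 → x
g(6)+e(4): 10 → k
n(13)+w(22): 35≡9 → j

ytpxkj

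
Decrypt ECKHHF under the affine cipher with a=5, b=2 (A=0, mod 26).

The inverse of 5 mod 26 is 21, since 5·21=105≡1. Apply D(y)=21·(y−2) mod 26:
E(4): 21·(4−2)=42≡16 → Q
C(2): 21·(2−2)=0 → A
K(10): 21·(10−2)=168≡12 → M
H(7): 21·(7−2)=105≡1 → B
H(7): 21·(7−2)=105≡1 → B
F(5): 21·(5−2)=63≡11 → L

QAMBBL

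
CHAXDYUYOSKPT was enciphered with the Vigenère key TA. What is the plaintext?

JHHXKYBYVSRPA

Repeat the key across the ciphertext: TATATATATATAT
C(2)−T(19): -17≡9 → J
H(7)−A(0): 7 → H
A(0)−T(19): -19≡7 → H
X(23)−A(0): 23 → X
D(3)−T(19): -16≡10 → K
Y(24)−A(0): 24 → Y
U(20)−T(19): 1 → B
Y(24)−A(0): 24 → Y
O(14)−T(19): -5≡21 → V
S(18)−A(0): 18 → S
K(10)−T(19): -9≡17 → R
P(15)−A(0): 15 → P
T(19)−T(19): 0 → A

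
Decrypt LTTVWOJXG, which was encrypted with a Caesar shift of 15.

WEEGHZUIR

L(11): 11−15=-4≡22 → W
T(19): 19−15=4 → E
T(19): 19−15=4 → E
V(21): 21−15=6 → G
W(22): 22−15=7 → H
O(14): 14−15=-1≡25 → Z
J(9): 9−15=-6≡20 → U
X(23): 23−15=8 → I
G(6): 6−15=-9≡17 → R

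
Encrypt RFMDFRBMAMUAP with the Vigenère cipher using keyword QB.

HGCEVSRNQNKBF

Repeat the key across the message: QBQBQBQBQBQBQ
R(17)+Q(16): 33≡7 → H
F(5)+B(1): 6 → G
M(12)+Q(16): 28≡2 → C
D(3)+B(1): 4 → E
F(5)+Q(16): 21 → V
R(17)+B(1): 18 → S
B(1)+Q(16): 17 → R
M(12)+B(1): 13 → N
A(0)+Q(16): 16 → Q
M(12)+B(1): 13 → N
U(20)+Q(16): 36≡10 → K
A(0)+B(1): 1 → B
P(15)+Q(16): 31≡5 → F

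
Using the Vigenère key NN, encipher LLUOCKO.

Repeat the key across the message: NNNNNNN
L(11)+N(13): 24 → Y
L(11)+N(13): 24 → Y
U(20)+N(13): 33≡7 → H
O(14)+N(13): 27≡1 → B
C(2)+N(13): 15 → P
K(10)+N(13): 23 → X
O(14)+N(13): 27≡1 → B

YYHBPXB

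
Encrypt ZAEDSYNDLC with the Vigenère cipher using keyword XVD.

Repeat the key across the message: XVDXVDXVDX
Z(25)+X(23): 48≡22 → W
A(0)+V(21): 21 → V
E(4)+D(3): 7 → H
D(3)+X(23): 26≡0 → A
S(18)+V(21): 39≡13 → N
Y(24)+D(3): 27≡1 → B
N(13)+X(23): 36≡10 → K
D(3)+V(21): 24 → Y
L(11)+D(3): 14 → O
C(2)+X(23): 25 → Z

WVHANBKYOZ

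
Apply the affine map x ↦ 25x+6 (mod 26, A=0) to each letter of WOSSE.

KSOOC

W(22): 25·22+6=556≡10 → K
O(14): 25·14+6=356≡18 → S
S(18): 25·18+6=456≡14 → O
S(18): 25·18+6=456≡14 → O
E(4): 25·4+6=106≡2 → C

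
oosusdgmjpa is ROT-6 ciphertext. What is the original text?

o(14): 14−6=8 → i
o(14): 14−6=8 → i
s(18): 18−6=12 → m
u(20): 20−6=14 → o
s(18): 18−6=12 → m
d(3): 3−6=-3≡23 → x
g(6): 6−6=0 → a
m(12): 12−6=6 → g
j(9): 9−6=3 → d
p(15): 15−6=9 → j
a(0): 0−6=-6≡20 → u

iimomxagdju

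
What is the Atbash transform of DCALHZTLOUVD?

D(3) → W(22)
C(2) → X(23)
A(0) → Z(25)
L(11) → O(14)
H(7) → S(18)
Z(25) → A(0)
T(19) → G(6)
L(11) → O(14)
O(14) → L(11)
U(20) → F(5)
V(21) → E(4)
D(3) → W(22)

WXZOSAGOLFEW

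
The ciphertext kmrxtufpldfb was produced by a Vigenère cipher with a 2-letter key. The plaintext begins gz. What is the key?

en

Subtract each crib letter from the matching ciphertext letter (mod 26):
k(10)−g(6)=4 → e
m(12)−z(25)=-13≡13 → n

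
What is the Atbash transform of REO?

IVL

R(17) → I(8)
E(4) → V(21)
O(14) → L(11)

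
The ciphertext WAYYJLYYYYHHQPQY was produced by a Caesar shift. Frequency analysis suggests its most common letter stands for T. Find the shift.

5

The most frequent ciphertext letter is Y (appears 7 times).
Y is position 24; T is position 19.
Shift = 5.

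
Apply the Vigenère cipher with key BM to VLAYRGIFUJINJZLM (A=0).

WXBKSSJRVVJZKLMY

Repeat the key across the message: BMBMBMBMBMBMBMBM
V(21)+B(1): 22 → W
L(11)+M(12): 23 → X
A(0)+B(1): 1 → B
Y(24)+M(12): 36≡10 → K
R(17)+B(1): 18 → S
G(6)+M(12): 18 → S
I(8)+B(1): 9 → J
F(5)+M(12): 17 → R
U(20)+B(1): 21 → V
J(9)+M(12): 21 → V
I(8)+B(1): 9 → J
N(13)+M(12): 25 → Z
J(9)+B(1): 10 → K
Z(25)+M(12): 37≡11 → L
L(11)+B(1): 12 → M
M(12)+M(12): 24 → Y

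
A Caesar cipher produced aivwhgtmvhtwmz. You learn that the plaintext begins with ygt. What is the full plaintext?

ygtuferktfrukx

From the crib: a(0)−y(24)=-24≡2, so the shift is 2.
Subtract 2 from each ciphertext letter:
a(0): 0−2=-2≡24 → y
i(8): 8−2=6 → g
v(21): 21−2=19 → t
w(22): 22−2=20 → u
h(7): 7−2=5 → f
g(6): 6−2=4 → e
t(19): 19−2=17 → r
m(12): 12−2=10 → k
v(21): 21−2=19 → t
h(7): 7−2=5 → f
t(19): 19−2=17 → r
w(22): 22−2=20 → u
m(12): 12−2=10 → k
z(25): 25−2=23 → x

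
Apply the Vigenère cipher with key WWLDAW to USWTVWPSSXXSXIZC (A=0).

QOHWVSLODAXOTEKF

Repeat the key across the message: WWLDAWWWLDAWWWLD
U(20)+W(22): 42≡16 → Q
S(18)+W(22): 40≡14 → O
W(22)+L(11): 33≡7 → H
T(19)+D(3): 22 → W
V(21)+A(0): 21 → V
W(22)+W(22): 44≡18 → S
P(15)+W(22): 37≡11 → L
S(18)+W(22): 40≡14 → O
S(18)+L(11): 29≡3 → D
X(23)+D(3): 26≡0 → A
X(23)+A(0): 23 → X
S(18)+W(22): 40≡14 → O
X(23)+W(22): 45≡19 → T
I(8)+W(22): 30≡4 → E
Z(25)+L(11): 36≡10 → K
C(2)+D(3): 5 → F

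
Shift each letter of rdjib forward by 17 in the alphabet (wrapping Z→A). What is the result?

iuazs

r(17): 17+17=34≡8 → i
d(3): 3+17=20 → u
j(9): 9+17=26≡0 → a
i(8): 8+17=25 → z
b(1): 1+17=18 → s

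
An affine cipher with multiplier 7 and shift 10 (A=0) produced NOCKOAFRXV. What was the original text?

TIKAIGDBNJ

The inverse of 7 mod 26 is 15, since 7·15=105≡1. Apply D(y)=15·(y−10) mod 26:
N(13): 15·(13−10)=45≡19 → T
O(14): 15·(14−10)=60≡8 → I
C(2): 15·(2−10)=-120≡10 → K
K(10): 15·(10−10)=0 → A
O(14): 15·(14−10)=60≡8 → I
A(0): 15·(0−10)=-150≡6 → G
F(5): 15·(5−10)=-75≡3 → D
R(17): 15·(17−10)=105≡1 → B
X(23): 15·(23−10)=195≡13 → N
V(21): 15·(21−10)=165≡9 → J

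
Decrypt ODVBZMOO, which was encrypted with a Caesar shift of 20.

UJBHFSUU

O(14): 14−20=-6≡20 → U
D(3): 3−20=-17≡9 → J
V(21): 21−20=1 → B
B(1): 1−20=-19≡7 → H
Z(25): 25−20=5 → F
M(12): 12−20=-8≡18 → S
O(14): 14−20=-6≡20 → U
O(14): 14−20=-6≡20 → U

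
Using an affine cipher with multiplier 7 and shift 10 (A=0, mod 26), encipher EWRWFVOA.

E(4): 7·4+10=38≡12 → M
W(22): 7·22+10=164≡8 → I
R(17): 7·17+10=129≡25 → Z
W(22): 7·22+10=164≡8 → I
F(5): 7·5+10=45≡19 → T
V(21): 7·21+10=157≡1 → B
O(14): 7·14+10=108≡4 → E
A(0): 7·0+10=10 → K

MIZITBEK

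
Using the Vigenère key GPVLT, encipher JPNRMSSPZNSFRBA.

Repeat the key across the message: GPVLTGPVLTGPVLT
J(9)+G(6): 15 → P
P(15)+P(15): 30≡4 → E
N(13)+V(21): 34≡8 → I
R(17)+L(11): 28≡2 → C
M(12)+T(19): 31≡5 → F
S(18)+G(6): 24 → Y
S(18)+P(15): 33≡7 → H
P(15)+V(21): 36≡10 → K
Z(25)+L(11): 36≡10 → K
N(13)+T(19): 32≡6 → G
S(18)+G(6): 24 → Y
F(5)+P(15): 20 → U
R(17)+V(21): 38≡12 → M
B(1)+L(11): 12 → M
A(0)+T(19): 19 → T

PEICFYHKKGYUMMT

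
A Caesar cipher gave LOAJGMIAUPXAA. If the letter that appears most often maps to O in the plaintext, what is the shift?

12

The most frequent ciphertext letter is A (appears 4 times).
A is position 0; O is position 14.
Shift = -14≡12.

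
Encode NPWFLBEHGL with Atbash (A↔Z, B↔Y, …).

MKDUOYVSTO

N(13) → M(12)
P(15) → K(10)
W(22) → D(3)
F(5) → U(20)
L(11) → O(14)
B(1) → Y(24)
E(4) → V(21)
H(7) → S(18)
G(6) → T(19)
L(11) → O(14)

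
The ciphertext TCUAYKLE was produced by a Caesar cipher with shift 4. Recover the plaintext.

T(19): 19−4=15 → P
C(2): 2−4=-2≡24 → Y
U(20): 20−4=16 → Q
A(0): 0−4=-4≡22 → W
Y(24): 24−4=20 → U
K(10): 10−4=6 → G
L(11): 11−4=7 → H
E(4): 4−4=0 → A

PYQWUGHA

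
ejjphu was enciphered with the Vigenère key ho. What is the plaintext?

xvcbag

Repeat the key across the ciphertext: hohoho
e(4)−h(7): -3≡23 → x
j(9)−o(14): -5≡21 → v
j(9)−h(7): 2 → c
p(15)−o(14): 1 → b
h(7)−h(7): 0 → a
u(20)−o(14): 6 → g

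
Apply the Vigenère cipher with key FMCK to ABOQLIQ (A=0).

FNQAQUS

Repeat the key across the message: FMCKFMC
A(0)+F(5): 5 → F
B(1)+M(12): 13 → N
O(14)+C(2): 16 → Q
Q(16)+K(10): 26≡0 → A
L(11)+F(5): 16 → Q
I(8)+M(12): 20 → U
Q(16)+C(2): 18 → S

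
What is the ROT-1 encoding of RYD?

SZE

R(17): 17+1=18 → S
Y(24): 24+1=25 → Z
D(3): 3+1=4 → E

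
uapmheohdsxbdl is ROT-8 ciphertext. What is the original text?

u(20): 20−8=12 → m
a(0): 0−8=-8≡18 → s
p(15): 15−8=7 → h
m(12): 12−8=4 → e
h(7): 7−8=-1≡25 → z
e(4): 4−8=-4≡22 → w
o(14): 14−8=6 → g
h(7): 7−8=-1≡25 → z
d(3): 3−8=-5≡21 → v
s(18): 18−8=10 → k
x(23): 23−8=15 → p
b(1): 1−8=-7≡19 → t
d(3): 3−8=-5≡21 → v
l(11): 11−8=3 → d

mshezwgzvkptvd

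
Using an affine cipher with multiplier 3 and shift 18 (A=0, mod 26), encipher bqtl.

b(1): 3·1+18=21 → v
q(16): 3·16+18=66≡14 → o
t(19): 3·19+18=75≡23 → x
l(11): 3·11+18=51≡25 → z

voxz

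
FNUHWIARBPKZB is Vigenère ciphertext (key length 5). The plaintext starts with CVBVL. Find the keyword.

DSTML

Subtract each crib letter from the matching ciphertext letter (mod 26):
F(5)−C(2)=3 → D
N(13)−V(21)=-8≡18 → S
U(20)−B(1)=19 → T
H(7)−V(21)=-14≡12 → M
W(22)−L(11)=11 → L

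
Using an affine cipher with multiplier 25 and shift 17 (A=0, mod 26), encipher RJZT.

R(17): 25·17+17=442≡0 → A
J(9): 25·9+17=242≡8 → I
Z(25): 25·25+17=642≡18 → S
T(19): 25·19+17=492≡24 → Y

AISY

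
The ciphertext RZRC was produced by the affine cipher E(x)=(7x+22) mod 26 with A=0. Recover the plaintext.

The inverse of 7 mod 26 is 15, since 7·15=105≡1. Apply D(y)=15·(y−22) mod 26:
R(17): 15·(17−22)=-75≡3 → D
Z(25): 15·(25−22)=45≡19 → T
R(17): 15·(17−22)=-75≡3 → D
C(2): 15·(2−22)=-300≡12 → M

DTDM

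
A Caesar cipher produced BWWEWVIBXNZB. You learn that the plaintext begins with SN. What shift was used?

9

From the crib: B(1)−S(18)=-17≡9, so the shift is 9.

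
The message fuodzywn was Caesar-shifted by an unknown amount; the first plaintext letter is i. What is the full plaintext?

ixrgcbzq

From the crib: f(5)−i(8)=-3≡23, so the shift is 23.
Subtract 23 from each ciphertext letter:
f(5): 5−23=-18≡8 → i
u(20): 20−23=-3≡23 → x
o(14): 14−23=-9≡17 → r
d(3): 3−23=-20≡6 → g
z(25): 25−23=2 → c
y(24): 24−23=1 → b
w(22): 22−23=-1≡25 → z
n(13): 13−23=-10≡16 → q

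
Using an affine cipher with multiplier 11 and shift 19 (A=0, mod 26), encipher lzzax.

kiitm

l(11): 11·11+19=140≡10 → k
z(25): 11·25+19=294≡8 → i
z(25): 11·25+19=294≡8 → i
a(0): 11·0+19=19 → t
x(23): 11·23+19=272≡12 → m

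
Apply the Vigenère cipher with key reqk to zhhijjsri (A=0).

Repeat the key across the message: reqkreqkr
z(25)+r(17): 42≡16 → q
h(7)+e(4): 11 → l
h(7)+q(16): 23 → x
i(8)+k(10): 18 → s
j(9)+r(17): 26≡0 → a
j(9)+e(4): 13 → n
s(18)+q(16): 34≡8 → i
r(17)+k(10): 27≡1 → b
i(8)+r(17): 25 → z

qlxsanibz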